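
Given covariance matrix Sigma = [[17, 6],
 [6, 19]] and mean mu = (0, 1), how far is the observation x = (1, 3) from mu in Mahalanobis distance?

Step 1 — centre the observation: (x - mu) = (1, 2).

Step 2 — invert Sigma. det(Sigma) = 17·19 - (6)² = 287.
  Sigma^{-1} = (1/det) · [[d, -b], [-b, a]] = [[0.0662, -0.0209],
 [-0.0209, 0.0592]].

Step 3 — form the quadratic (x - mu)^T · Sigma^{-1} · (x - mu):
  Sigma^{-1} · (x - mu) = (0.0244, 0.0976).
  (x - mu)^T · [Sigma^{-1} · (x - mu)] = (1)·(0.0244) + (2)·(0.0976) = 0.2195.

Step 4 — take square root: d = √(0.2195) ≈ 0.4685.

d(x, mu) = √(0.2195) ≈ 0.4685


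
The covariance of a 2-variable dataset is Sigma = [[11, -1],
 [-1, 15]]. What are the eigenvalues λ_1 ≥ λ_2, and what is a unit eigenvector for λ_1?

Step 1 — characteristic polynomial of 2×2 Sigma:
  det(Sigma - λI) = λ² - trace · λ + det = 0.
  trace = 11 + 15 = 26, det = 11·15 - (-1)² = 164.
Step 2 — discriminant:
  Δ = trace² - 4·det = 676 - 656 = 20.
Step 3 — eigenvalues:
  λ = (trace ± √Δ)/2 = (26 ± 4.4721)/2,
  λ_1 = 15.2361,  λ_2 = 10.7639.

Step 4 — unit eigenvector for λ_1: solve (Sigma - λ_1 I)v = 0. First row:
  (11 - 15.2361)·v_x + (-1)·v_y = 0, i.e. (-4.2361)·v_x + (-1)·v_y = 0,
  so v ∝ (b, λ_1 - a) = (-1, 4.2361); multiply by -1 so the first entry is positive: u = (1, -4.2361).
  ||u|| = √((1)² + (-4.2361)²) = √(18.9443) ≈ 4.3525,
  v_1 = u/||u|| ≈ (0.2298, -0.9732) (||v_1|| = 1).

λ_1 = 15.2361,  λ_2 = 10.7639;  v_1 ≈ (0.2298, -0.9732)


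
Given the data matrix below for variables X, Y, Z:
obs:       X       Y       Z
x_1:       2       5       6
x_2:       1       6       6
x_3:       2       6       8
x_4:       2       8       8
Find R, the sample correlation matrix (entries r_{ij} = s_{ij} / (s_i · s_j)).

Step 1 — column means:
  mean(X) = (2 + 1 + 2 + 2) / 4 = 7/4 = 1.75
  mean(Y) = (5 + 6 + 6 + 8) / 4 = 25/4 = 6.25
  mean(Z) = (6 + 6 + 8 + 8) / 4 = 28/4 = 7

Step 2 — sample variances and covariances s[i,j] = (1/(n-1)) · Σ_k (x_{k,i} - mean_i) · (x_{k,j} - mean_j), with n-1 = 3:
  s[X,X] = ((0.25)·(0.25) + (-0.75)·(-0.75) + (0.25)·(0.25) + (0.25)·(0.25)) / 3 = 0.75/3 = 0.25
  s[X,Y] = ((0.25)·(-1.25) + (-0.75)·(-0.25) + (0.25)·(-0.25) + (0.25)·(1.75)) / 3 = 0.25/3 = 0.0833
  s[X,Z] = ((0.25)·(-1) + (-0.75)·(-1) + (0.25)·(1) + (0.25)·(1)) / 3 = 1/3 = 0.3333
  s[Y,Y] = ((-1.25)·(-1.25) + (-0.25)·(-0.25) + (-0.25)·(-0.25) + (1.75)·(1.75)) / 3 = 4.75/3 = 1.5833
  s[Y,Z] = ((-1.25)·(-1) + (-0.25)·(-1) + (-0.25)·(1) + (1.75)·(1)) / 3 = 3/3 = 1
  s[Z,Z] = ((-1)·(-1) + (-1)·(-1) + (1)·(1) + (1)·(1)) / 3 = 4/3 = 1.3333
  Sample standard deviations s_i = √(s[i,i]):
  s(X) = √(0.25) = 0.5
  s(Y) = √(1.5833) = 1.2583
  s(Z) = √(1.3333) = 1.1547

Step 3 — r_{ij} = s_{ij} / (s_i · s_j):
  r[X,X] = 1 (diagonal).
  r[X,Y] = 0.0833 / (0.5 · 1.2583) = 0.0833 / 0.6292 = 0.1325
  r[X,Z] = 0.3333 / (0.5 · 1.1547) = 0.3333 / 0.5774 = 0.5774
  r[Y,Y] = 1 (diagonal).
  r[Y,Z] = 1 / (1.2583 · 1.1547) = 1 / 1.453 = 0.6882
  r[Z,Z] = 1 (diagonal).

R is symmetric with unit diagonal. Assembling:

R = [[1, 0.1325, 0.5774],
 [0.1325, 1, 0.6882],
 [0.5774, 0.6882, 1]]


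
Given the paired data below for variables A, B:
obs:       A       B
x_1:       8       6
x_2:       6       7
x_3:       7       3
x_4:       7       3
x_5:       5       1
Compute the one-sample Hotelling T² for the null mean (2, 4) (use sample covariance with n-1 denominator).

Step 1 — sample mean vector:
  mean(A) = (8 + 6 + 7 + 7 + 5) / 5 = 33/5 = 6.6
  mean(B) = (6 + 7 + 3 + 3 + 1) / 5 = 20/5 = 4
  x̄ = (6.6, 4),  deviation x̄ - mu_0 = (6.6, 4) - (2, 4) = (4.6, 0).

Step 2 — sample covariance matrix, S[i,j] = (1/(n-1)) · Σ_k (x_{k,i} - mean_i) · (x_{k,j} - mean_j), divisor n-1 = 4:
  S[A,A] = ((1.4)·(1.4) + (-0.6)·(-0.6) + (0.4)·(0.4) + (0.4)·(0.4) + (-1.6)·(-1.6)) / 4 = 5.2/4 = 1.3
  S[A,B] = ((1.4)·(2) + (-0.6)·(3) + (0.4)·(-1) + (0.4)·(-1) + (-1.6)·(-3)) / 4 = 5/4 = 1.25
  S[B,B] = ((2)·(2) + (3)·(3) + (-1)·(-1) + (-1)·(-1) + (-3)·(-3)) / 4 = 24/4 = 6
  S = [[1.3, 1.25],
 [1.25, 6]].

Step 3 — invert S. det(S) = 1.3·6 - (1.25)² = 6.2375.
  S^{-1} = (1/det) · [[d, -b], [-b, a]] = [[0.9619, -0.2004],
 [-0.2004, 0.2084]].

Step 4 — quadratic form (x̄ - mu_0)^T · S^{-1} · (x̄ - mu_0):
  S^{-1} · (x̄ - mu_0) = (4.4248, -0.9218),
  (x̄ - mu_0)^T · [...] = (4.6)·(4.4248) + (0)·(-0.9218) = 20.3543.

Step 5 — scale by n: T² = 5 · 20.3543 = 101.7715.

T² ≈ 101.7715


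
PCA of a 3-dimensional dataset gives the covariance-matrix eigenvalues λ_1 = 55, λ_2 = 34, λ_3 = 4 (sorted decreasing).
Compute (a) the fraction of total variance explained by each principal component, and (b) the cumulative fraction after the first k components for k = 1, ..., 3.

Step 1 — total variance = trace(Sigma) = Σ λ_i = 55 + 34 + 4 = 93.

Step 2 — fraction explained by component i = λ_i / Σ λ:
  PC1: 55/93 = 0.5914
  PC2: 34/93 = 0.3656
  PC3: 4/93 = 0.043

Step 3 — cumulative fraction after k components = (λ_1 + ... + λ_k) / Σ λ:
  k = 1: 55/93 = 0.5914
  k = 2: (55 + 34)/93 = 89/93 = 0.957
  k = 3: (55 + 34 + 4)/93 = 93/93 = 1

Summary (fraction, with percent):

explained: PC1 0.5914 (59.14%), PC2 0.3656 (36.56%), PC3 0.043 (4.3%);  cumulative: 0.5914, 0.957, 1


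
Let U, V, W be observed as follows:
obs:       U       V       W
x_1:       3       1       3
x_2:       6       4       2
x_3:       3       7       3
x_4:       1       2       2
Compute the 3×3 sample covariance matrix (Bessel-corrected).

Step 1 — column means:
  mean(U) = (3 + 6 + 3 + 1) / 4 = 13/4 = 3.25
  mean(V) = (1 + 4 + 7 + 2) / 4 = 14/4 = 3.5
  mean(W) = (3 + 2 + 3 + 2) / 4 = 10/4 = 2.5

Step 2 — sample covariance S[i,j] = (1/(n-1)) · Σ_k (x_{k,i} - mean_i) · (x_{k,j} - mean_j), with n-1 = 3.
  S[U,U] = ((-0.25)·(-0.25) + (2.75)·(2.75) + (-0.25)·(-0.25) + (-2.25)·(-2.25)) / 3 = 12.75/3 = 4.25
  S[U,V] = ((-0.25)·(-2.5) + (2.75)·(0.5) + (-0.25)·(3.5) + (-2.25)·(-1.5)) / 3 = 4.5/3 = 1.5
  S[U,W] = ((-0.25)·(0.5) + (2.75)·(-0.5) + (-0.25)·(0.5) + (-2.25)·(-0.5)) / 3 = -0.5/3 = -0.1667
  S[V,V] = ((-2.5)·(-2.5) + (0.5)·(0.5) + (3.5)·(3.5) + (-1.5)·(-1.5)) / 3 = 21/3 = 7
  S[V,W] = ((-2.5)·(0.5) + (0.5)·(-0.5) + (3.5)·(0.5) + (-1.5)·(-0.5)) / 3 = 1/3 = 0.3333
  S[W,W] = ((0.5)·(0.5) + (-0.5)·(-0.5) + (0.5)·(0.5) + (-0.5)·(-0.5)) / 3 = 1/3 = 0.3333

S is symmetric (S[j,i] = S[i,j]). Assembling:

S = [[4.25, 1.5, -0.1667],
 [1.5, 7, 0.3333],
 [-0.1667, 0.3333, 0.3333]]


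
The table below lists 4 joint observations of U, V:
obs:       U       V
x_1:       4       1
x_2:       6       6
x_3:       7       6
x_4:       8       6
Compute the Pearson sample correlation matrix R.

Step 1 — column means:
  mean(U) = (4 + 6 + 7 + 8) / 4 = 25/4 = 6.25
  mean(V) = (1 + 6 + 6 + 6) / 4 = 19/4 = 4.75

Step 2 — sample variances and covariances s[i,j] = (1/(n-1)) · Σ_k (x_{k,i} - mean_i) · (x_{k,j} - mean_j), with n-1 = 3:
  s[U,U] = ((-2.25)·(-2.25) + (-0.25)·(-0.25) + (0.75)·(0.75) + (1.75)·(1.75)) / 3 = 8.75/3 = 2.9167
  s[U,V] = ((-2.25)·(-3.75) + (-0.25)·(1.25) + (0.75)·(1.25) + (1.75)·(1.25)) / 3 = 11.25/3 = 3.75
  s[V,V] = ((-3.75)·(-3.75) + (1.25)·(1.25) + (1.25)·(1.25) + (1.25)·(1.25)) / 3 = 18.75/3 = 6.25
  Sample standard deviations s_i = √(s[i,i]):
  s(U) = √(2.9167) = 1.7078
  s(V) = √(6.25) = 2.5

Step 3 — r_{ij} = s_{ij} / (s_i · s_j):
  r[U,U] = 1 (diagonal).
  r[U,V] = 3.75 / (1.7078 · 2.5) = 3.75 / 4.2696 = 0.8783
  r[V,V] = 1 (diagonal).

R is symmetric with unit diagonal. Assembling:

R = [[1, 0.8783],
 [0.8783, 1]]


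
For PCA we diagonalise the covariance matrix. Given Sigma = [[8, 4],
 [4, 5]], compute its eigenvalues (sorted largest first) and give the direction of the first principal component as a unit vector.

Step 1 — characteristic polynomial of 2×2 Sigma:
  det(Sigma - λI) = λ² - trace · λ + det = 0.
  trace = 8 + 5 = 13, det = 8·5 - (4)² = 24.
Step 2 — discriminant:
  Δ = trace² - 4·det = 169 - 96 = 73.
Step 3 — eigenvalues:
  λ = (trace ± √Δ)/2 = (13 ± 8.544)/2,
  λ_1 = 10.772,  λ_2 = 2.228.

Step 4 — unit eigenvector for λ_1: solve (Sigma - λ_1 I)v = 0. First row:
  (8 - 10.772)·v_x + (4)·v_y = 0, i.e. (-2.772)·v_x + (4)·v_y = 0,
  so v ∝ (b, λ_1 - a) = (4, 2.772) = u.
  ||u|| = √((4)² + (2.772)²) = √(23.684) ≈ 4.8666,
  v_1 = u/||u|| ≈ (0.8219, 0.5696) (||v_1|| = 1).

λ_1 = 10.772,  λ_2 = 2.228;  v_1 ≈ (0.8219, 0.5696)


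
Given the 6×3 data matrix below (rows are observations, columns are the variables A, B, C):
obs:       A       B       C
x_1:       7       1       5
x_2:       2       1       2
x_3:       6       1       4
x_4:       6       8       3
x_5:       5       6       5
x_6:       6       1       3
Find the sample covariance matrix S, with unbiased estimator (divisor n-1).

Step 1 — column means:
  mean(A) = (7 + 2 + 6 + 6 + 5 + 6) / 6 = 32/6 = 5.3333
  mean(B) = (1 + 1 + 1 + 8 + 6 + 1) / 6 = 18/6 = 3
  mean(C) = (5 + 2 + 4 + 3 + 5 + 3) / 6 = 22/6 = 3.6667

Step 2 — sample covariance S[i,j] = (1/(n-1)) · Σ_k (x_{k,i} - mean_i) · (x_{k,j} - mean_j), with n-1 = 5.
  S[A,A] = ((1.6667)·(1.6667) + (-3.3333)·(-3.3333) + (0.6667)·(0.6667) + (0.6667)·(0.6667) + (-0.3333)·(-0.3333) + (0.6667)·(0.6667)) / 5 = 15.3333/5 = 3.0667
  S[A,B] = ((1.6667)·(-2) + (-3.3333)·(-2) + (0.6667)·(-2) + (0.6667)·(5) + (-0.3333)·(3) + (0.6667)·(-2)) / 5 = 3/5 = 0.6
  S[A,C] = ((1.6667)·(1.3333) + (-3.3333)·(-1.6667) + (0.6667)·(0.3333) + (0.6667)·(-0.6667) + (-0.3333)·(1.3333) + (0.6667)·(-0.6667)) / 5 = 6.6667/5 = 1.3333
  S[B,B] = ((-2)·(-2) + (-2)·(-2) + (-2)·(-2) + (5)·(5) + (3)·(3) + (-2)·(-2)) / 5 = 50/5 = 10
  S[B,C] = ((-2)·(1.3333) + (-2)·(-1.6667) + (-2)·(0.3333) + (5)·(-0.6667) + (3)·(1.3333) + (-2)·(-0.6667)) / 5 = 2/5 = 0.4
  S[C,C] = ((1.3333)·(1.3333) + (-1.6667)·(-1.6667) + (0.3333)·(0.3333) + (-0.6667)·(-0.6667) + (1.3333)·(1.3333) + (-0.6667)·(-0.6667)) / 5 = 7.3333/5 = 1.4667

S is symmetric (S[j,i] = S[i,j]). Assembling:

S = [[3.0667, 0.6, 1.3333],
 [0.6, 10, 0.4],
 [1.3333, 0.4, 1.4667]]


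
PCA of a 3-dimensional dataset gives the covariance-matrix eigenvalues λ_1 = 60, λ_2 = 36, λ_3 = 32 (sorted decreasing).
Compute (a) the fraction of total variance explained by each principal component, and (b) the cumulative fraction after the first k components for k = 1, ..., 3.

Step 1 — total variance = trace(Sigma) = Σ λ_i = 60 + 36 + 32 = 128.

Step 2 — fraction explained by component i = λ_i / Σ λ:
  PC1: 60/128 = 0.4688
  PC2: 36/128 = 0.2812
  PC3: 32/128 = 0.25

Step 3 — cumulative fraction after k components = (λ_1 + ... + λ_k) / Σ λ:
  k = 1: 60/128 = 0.4688
  k = 2: (60 + 36)/128 = 96/128 = 0.75
  k = 3: (60 + 36 + 32)/128 = 128/128 = 1

Summary (fraction, with percent):

explained: PC1 0.4688 (46.88%), PC2 0.2812 (28.12%), PC3 0.25 (25%);  cumulative: 0.4688, 0.75, 1


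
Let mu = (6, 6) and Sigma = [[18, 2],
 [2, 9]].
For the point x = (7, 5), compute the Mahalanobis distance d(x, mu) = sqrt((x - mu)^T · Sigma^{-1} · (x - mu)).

Step 1 — centre the observation: (x - mu) = (1, -1).

Step 2 — invert Sigma. det(Sigma) = 18·9 - (2)² = 158.
  Sigma^{-1} = (1/det) · [[d, -b], [-b, a]] = [[0.057, -0.0127],
 [-0.0127, 0.1139]].

Step 3 — form the quadratic (x - mu)^T · Sigma^{-1} · (x - mu):
  Sigma^{-1} · (x - mu) = (0.0696, -0.1266).
  (x - mu)^T · [Sigma^{-1} · (x - mu)] = (1)·(0.0696) + (-1)·(-0.1266) = 0.1962.

Step 4 — take square root: d = √(0.1962) ≈ 0.4429.

d(x, mu) = √(0.1962) ≈ 0.4429


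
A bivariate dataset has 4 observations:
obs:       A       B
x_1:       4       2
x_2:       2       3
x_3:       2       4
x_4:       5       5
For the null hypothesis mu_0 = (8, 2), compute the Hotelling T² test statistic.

Step 1 — sample mean vector:
  mean(A) = (4 + 2 + 2 + 5) / 4 = 13/4 = 3.25
  mean(B) = (2 + 3 + 4 + 5) / 4 = 14/4 = 3.5
  x̄ = (3.25, 3.5),  deviation x̄ - mu_0 = (3.25, 3.5) - (8, 2) = (-4.75, 1.5).

Step 2 — sample covariance matrix, S[i,j] = (1/(n-1)) · Σ_k (x_{k,i} - mean_i) · (x_{k,j} - mean_j), divisor n-1 = 3:
  S[A,A] = ((0.75)·(0.75) + (-1.25)·(-1.25) + (-1.25)·(-1.25) + (1.75)·(1.75)) / 3 = 6.75/3 = 2.25
  S[A,B] = ((0.75)·(-1.5) + (-1.25)·(-0.5) + (-1.25)·(0.5) + (1.75)·(1.5)) / 3 = 1.5/3 = 0.5
  S[B,B] = ((-1.5)·(-1.5) + (-0.5)·(-0.5) + (0.5)·(0.5) + (1.5)·(1.5)) / 3 = 5/3 = 1.6667
  S = [[2.25, 0.5],
 [0.5, 1.6667]].

Step 3 — invert S. det(S) = 2.25·1.6667 - (0.5)² = 3.5.
  S^{-1} = (1/det) · [[d, -b], [-b, a]] = [[0.4762, -0.1429],
 [-0.1429, 0.6429]].

Step 4 — quadratic form (x̄ - mu_0)^T · S^{-1} · (x̄ - mu_0):
  S^{-1} · (x̄ - mu_0) = (-2.4762, 1.6429),
  (x̄ - mu_0)^T · [...] = (-4.75)·(-2.4762) + (1.5)·(1.6429) = 14.2262.

Step 5 — scale by n: T² = 4 · 14.2262 = 56.9048.

T² ≈ 56.9048


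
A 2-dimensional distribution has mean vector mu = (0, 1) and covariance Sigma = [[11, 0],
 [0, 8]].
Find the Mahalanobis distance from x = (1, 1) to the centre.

Step 1 — centre the observation: (x - mu) = (1, 0).

Step 2 — invert Sigma. det(Sigma) = 11·8 - (0)² = 88.
  Sigma^{-1} = (1/det) · [[d, -b], [-b, a]] = [[0.0909, 0],
 [0, 0.125]].

Step 3 — form the quadratic (x - mu)^T · Sigma^{-1} · (x - mu):
  Sigma^{-1} · (x - mu) = (0.0909, 0).
  (x - mu)^T · [Sigma^{-1} · (x - mu)] = (1)·(0.0909) + (0)·(0) = 0.0909.

Step 4 — take square root: d = √(0.0909) ≈ 0.3015.

d(x, mu) = √(0.0909) ≈ 0.3015


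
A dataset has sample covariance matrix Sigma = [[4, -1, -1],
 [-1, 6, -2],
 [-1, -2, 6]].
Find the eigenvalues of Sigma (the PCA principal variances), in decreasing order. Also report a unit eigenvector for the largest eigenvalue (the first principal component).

Step 1 — characteristic polynomial p(λ) = det(λI - Sigma) = λ³ - tr·λ² + c_1·λ - det, where tr = trace, c_1 = sum of the principal 2×2 minors, det = det(Sigma):
  tr = 4 + 6 + 6 = 16,
  c_1 = (4·6 - (-1)²) + (4·6 - (-1)²) + (6·6 - (-2)²) = 23 + 23 + 32 = 78,
  det = 4·(6·6 - (-2)²) - (-1)·((-1)·6 - (-2)·(-1)) + (-1)·((-1)·(-2) - 6·(-1)) = 4·(32) - (-1)·(-8) + (-1)·(8) = 112.
  So p(λ) = λ³ - 16λ² + 78λ - 112.
Step 2 — look for an integer root (rational root theorem: any rational root is an integer divisor of 112). Testing λ = 8:
  p(8) = 512 - 1024 + 624 - 112 = 0  ✓
  Dividing out (λ - 8): p(λ) = (λ - 8)(λ² - 8λ + 14).
Step 3 — remaining eigenvalues from the quadratic λ² - 8λ + 14 = 0:
  Δ = 8² - 4·14 = 64 - 56 = 8,  λ = (8 ± √8)/2 = (8 ± 2.8284)/2 ≈ 5.4142 or 2.5858.
  Sorted: λ_1 = 8,  λ_2 = 5.4142,  λ_3 = 2.5858  (check: sum = 16 = tr ✓).

Step 4 — unit eigenvector for λ_1 = 8: v spans the null space of (Sigma - λ_1 I), whose rows are
  r_1 = (-4, -1, -1),  r_2 = (-1, -2, -2),  r_3 = (-1, -2, -2).
  v is orthogonal to every row, so take v ∝ r_1 × r_2 = ((-1)·(-2) - (-1)·(-2), (-1)·(-1) - (-4)·(-2), (-4)·(-2) - (-1)·(-1)) = (0, -7, 7).
  Rescale (divide by 7; multiply by -1 so the first nonzero entry is positive): u = (0, 1, -1).
  ||u|| = √((0)² + (1)² + (-1)²) = √(2) ≈ 1.4142,  v_1 = u/||u|| ≈ (0, 0.7071, -0.7071) (||v_1|| = 1).

λ_1 = 8,  λ_2 = 5.4142,  λ_3 = 2.5858;  v_1 ≈ (0, 0.7071, -0.7071)


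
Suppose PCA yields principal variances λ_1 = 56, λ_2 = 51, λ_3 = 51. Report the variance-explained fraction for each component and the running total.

Step 1 — total variance = trace(Sigma) = Σ λ_i = 56 + 51 + 51 = 158.

Step 2 — fraction explained by component i = λ_i / Σ λ:
  PC1: 56/158 = 0.3544
  PC2: 51/158 = 0.3228
  PC3: 51/158 = 0.3228

Step 3 — cumulative fraction after k components = (λ_1 + ... + λ_k) / Σ λ:
  k = 1: 56/158 = 0.3544
  k = 2: (56 + 51)/158 = 107/158 = 0.6772
  k = 3: (56 + 51 + 51)/158 = 158/158 = 1

Summary (fraction, with percent):

explained: PC1 0.3544 (35.44%), PC2 0.3228 (32.28%), PC3 0.3228 (32.28%);  cumulative: 0.3544, 0.6772, 1


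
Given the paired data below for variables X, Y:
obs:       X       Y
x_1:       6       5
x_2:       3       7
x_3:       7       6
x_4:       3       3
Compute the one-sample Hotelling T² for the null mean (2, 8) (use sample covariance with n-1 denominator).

Step 1 — sample mean vector:
  mean(X) = (6 + 3 + 7 + 3) / 4 = 19/4 = 4.75
  mean(Y) = (5 + 7 + 6 + 3) / 4 = 21/4 = 5.25
  x̄ = (4.75, 5.25),  deviation x̄ - mu_0 = (4.75, 5.25) - (2, 8) = (2.75, -2.75).

Step 2 — sample covariance matrix, S[i,j] = (1/(n-1)) · Σ_k (x_{k,i} - mean_i) · (x_{k,j} - mean_j), divisor n-1 = 3:
  S[X,X] = ((1.25)·(1.25) + (-1.75)·(-1.75) + (2.25)·(2.25) + (-1.75)·(-1.75)) / 3 = 12.75/3 = 4.25
  S[X,Y] = ((1.25)·(-0.25) + (-1.75)·(1.75) + (2.25)·(0.75) + (-1.75)·(-2.25)) / 3 = 2.25/3 = 0.75
  S[Y,Y] = ((-0.25)·(-0.25) + (1.75)·(1.75) + (0.75)·(0.75) + (-2.25)·(-2.25)) / 3 = 8.75/3 = 2.9167
  S = [[4.25, 0.75],
 [0.75, 2.9167]].

Step 3 — invert S. det(S) = 4.25·2.9167 - (0.75)² = 11.8333.
  S^{-1} = (1/det) · [[d, -b], [-b, a]] = [[0.2465, -0.0634],
 [-0.0634, 0.3592]].

Step 4 — quadratic form (x̄ - mu_0)^T · S^{-1} · (x̄ - mu_0):
  S^{-1} · (x̄ - mu_0) = (0.8521, -1.162),
  (x̄ - mu_0)^T · [...] = (2.75)·(0.8521) + (-2.75)·(-1.162) = 5.5387.

Step 5 — scale by n: T² = 4 · 5.5387 = 22.1549.

T² ≈ 22.1549


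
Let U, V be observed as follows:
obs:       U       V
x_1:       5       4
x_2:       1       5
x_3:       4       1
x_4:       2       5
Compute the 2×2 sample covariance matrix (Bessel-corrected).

Step 1 — column means:
  mean(U) = (5 + 1 + 4 + 2) / 4 = 12/4 = 3
  mean(V) = (4 + 5 + 1 + 5) / 4 = 15/4 = 3.75

Step 2 — sample covariance S[i,j] = (1/(n-1)) · Σ_k (x_{k,i} - mean_i) · (x_{k,j} - mean_j), with n-1 = 3.
  S[U,U] = ((2)·(2) + (-2)·(-2) + (1)·(1) + (-1)·(-1)) / 3 = 10/3 = 3.3333
  S[U,V] = ((2)·(0.25) + (-2)·(1.25) + (1)·(-2.75) + (-1)·(1.25)) / 3 = -6/3 = -2
  S[V,V] = ((0.25)·(0.25) + (1.25)·(1.25) + (-2.75)·(-2.75) + (1.25)·(1.25)) / 3 = 10.75/3 = 3.5833

S is symmetric (S[j,i] = S[i,j]). Assembling:

S = [[3.3333, -2],
 [-2, 3.5833]]


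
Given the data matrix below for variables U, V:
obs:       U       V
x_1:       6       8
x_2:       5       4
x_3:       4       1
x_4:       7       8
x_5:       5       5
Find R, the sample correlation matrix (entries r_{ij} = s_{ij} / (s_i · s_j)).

Step 1 — column means:
  mean(U) = (6 + 5 + 4 + 7 + 5) / 5 = 27/5 = 5.4
  mean(V) = (8 + 4 + 1 + 8 + 5) / 5 = 26/5 = 5.2

Step 2 — sample variances and covariances s[i,j] = (1/(n-1)) · Σ_k (x_{k,i} - mean_i) · (x_{k,j} - mean_j), with n-1 = 4:
  s[U,U] = ((0.6)·(0.6) + (-0.4)·(-0.4) + (-1.4)·(-1.4) + (1.6)·(1.6) + (-0.4)·(-0.4)) / 4 = 5.2/4 = 1.3
  s[U,V] = ((0.6)·(2.8) + (-0.4)·(-1.2) + (-1.4)·(-4.2) + (1.6)·(2.8) + (-0.4)·(-0.2)) / 4 = 12.6/4 = 3.15
  s[V,V] = ((2.8)·(2.8) + (-1.2)·(-1.2) + (-4.2)·(-4.2) + (2.8)·(2.8) + (-0.2)·(-0.2)) / 4 = 34.8/4 = 8.7
  Sample standard deviations s_i = √(s[i,i]):
  s(U) = √(1.3) = 1.1402
  s(V) = √(8.7) = 2.9496

Step 3 — r_{ij} = s_{ij} / (s_i · s_j):
  r[U,U] = 1 (diagonal).
  r[U,V] = 3.15 / (1.1402 · 2.9496) = 3.15 / 3.363 = 0.9367
  r[V,V] = 1 (diagonal).

R is symmetric with unit diagonal. Assembling:

R = [[1, 0.9367],
 [0.9367, 1]]


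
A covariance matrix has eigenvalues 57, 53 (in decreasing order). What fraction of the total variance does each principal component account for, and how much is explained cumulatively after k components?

Step 1 — total variance = trace(Sigma) = Σ λ_i = 57 + 53 = 110.

Step 2 — fraction explained by component i = λ_i / Σ λ:
  PC1: 57/110 = 0.5182
  PC2: 53/110 = 0.4818

Step 3 — cumulative fraction after k components = (λ_1 + ... + λ_k) / Σ λ:
  k = 1: 57/110 = 0.5182
  k = 2: (57 + 53)/110 = 110/110 = 1

Summary (fraction, with percent):

explained: PC1 0.5182 (51.82%), PC2 0.4818 (48.18%);  cumulative: 0.5182, 1


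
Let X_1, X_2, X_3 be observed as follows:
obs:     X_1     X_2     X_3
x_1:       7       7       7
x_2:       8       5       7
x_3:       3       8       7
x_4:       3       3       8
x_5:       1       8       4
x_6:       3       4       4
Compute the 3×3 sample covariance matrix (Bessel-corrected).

Step 1 — column means:
  mean(X_1) = (7 + 8 + 3 + 3 + 1 + 3) / 6 = 25/6 = 4.1667
  mean(X_2) = (7 + 5 + 8 + 3 + 8 + 4) / 6 = 35/6 = 5.8333
  mean(X_3) = (7 + 7 + 7 + 8 + 4 + 4) / 6 = 37/6 = 6.1667

Step 2 — sample covariance S[i,j] = (1/(n-1)) · Σ_k (x_{k,i} - mean_i) · (x_{k,j} - mean_j), with n-1 = 5.
  S[X_1,X_1] = ((2.8333)·(2.8333) + (3.8333)·(3.8333) + (-1.1667)·(-1.1667) + (-1.1667)·(-1.1667) + (-3.1667)·(-3.1667) + (-1.1667)·(-1.1667)) / 5 = 36.8333/5 = 7.3667
  S[X_1,X_2] = ((2.8333)·(1.1667) + (3.8333)·(-0.8333) + (-1.1667)·(2.1667) + (-1.1667)·(-2.8333) + (-3.1667)·(2.1667) + (-1.1667)·(-1.8333)) / 5 = -3.8333/5 = -0.7667
  S[X_1,X_3] = ((2.8333)·(0.8333) + (3.8333)·(0.8333) + (-1.1667)·(0.8333) + (-1.1667)·(1.8333) + (-3.1667)·(-2.1667) + (-1.1667)·(-2.1667)) / 5 = 11.8333/5 = 2.3667
  S[X_2,X_2] = ((1.1667)·(1.1667) + (-0.8333)·(-0.8333) + (2.1667)·(2.1667) + (-2.8333)·(-2.8333) + (2.1667)·(2.1667) + (-1.8333)·(-1.8333)) / 5 = 22.8333/5 = 4.5667
  S[X_2,X_3] = ((1.1667)·(0.8333) + (-0.8333)·(0.8333) + (2.1667)·(0.8333) + (-2.8333)·(1.8333) + (2.1667)·(-2.1667) + (-1.8333)·(-2.1667)) / 5 = -3.8333/5 = -0.7667
  S[X_3,X_3] = ((0.8333)·(0.8333) + (0.8333)·(0.8333) + (0.8333)·(0.8333) + (1.8333)·(1.8333) + (-2.1667)·(-2.1667) + (-2.1667)·(-2.1667)) / 5 = 14.8333/5 = 2.9667

S is symmetric (S[j,i] = S[i,j]). Assembling:

S = [[7.3667, -0.7667, 2.3667],
 [-0.7667, 4.5667, -0.7667],
 [2.3667, -0.7667, 2.9667]]


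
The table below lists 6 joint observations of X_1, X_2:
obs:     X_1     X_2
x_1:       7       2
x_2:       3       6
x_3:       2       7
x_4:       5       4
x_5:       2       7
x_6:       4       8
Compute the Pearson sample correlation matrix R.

Step 1 — column means:
  mean(X_1) = (7 + 3 + 2 + 5 + 2 + 4) / 6 = 23/6 = 3.8333
  mean(X_2) = (2 + 6 + 7 + 4 + 7 + 8) / 6 = 34/6 = 5.6667

Step 2 — sample variances and covariances s[i,j] = (1/(n-1)) · Σ_k (x_{k,i} - mean_i) · (x_{k,j} - mean_j), with n-1 = 5:
  s[X_1,X_1] = ((3.1667)·(3.1667) + (-0.8333)·(-0.8333) + (-1.8333)·(-1.8333) + (1.1667)·(1.1667) + (-1.8333)·(-1.8333) + (0.1667)·(0.1667)) / 5 = 18.8333/5 = 3.7667
  s[X_1,X_2] = ((3.1667)·(-3.6667) + (-0.8333)·(0.3333) + (-1.8333)·(1.3333) + (1.1667)·(-1.6667) + (-1.8333)·(1.3333) + (0.1667)·(2.3333)) / 5 = -18.3333/5 = -3.6667
  s[X_2,X_2] = ((-3.6667)·(-3.6667) + (0.3333)·(0.3333) + (1.3333)·(1.3333) + (-1.6667)·(-1.6667) + (1.3333)·(1.3333) + (2.3333)·(2.3333)) / 5 = 25.3333/5 = 5.0667
  Sample standard deviations s_i = √(s[i,i]):
  s(X_1) = √(3.7667) = 1.9408
  s(X_2) = √(5.0667) = 2.2509

Step 3 — r_{ij} = s_{ij} / (s_i · s_j):
  r[X_1,X_1] = 1 (diagonal).
  r[X_1,X_2] = -3.6667 / (1.9408 · 2.2509) = -3.6667 / 4.3686 = -0.8393
  r[X_2,X_2] = 1 (diagonal).

R is symmetric with unit diagonal. Assembling:

R = [[1, -0.8393],
 [-0.8393, 1]]


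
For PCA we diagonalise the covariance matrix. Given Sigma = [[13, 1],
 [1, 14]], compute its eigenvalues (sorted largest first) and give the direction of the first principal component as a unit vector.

Step 1 — characteristic polynomial of 2×2 Sigma:
  det(Sigma - λI) = λ² - trace · λ + det = 0.
  trace = 13 + 14 = 27, det = 13·14 - (1)² = 181.
Step 2 — discriminant:
  Δ = trace² - 4·det = 729 - 724 = 5.
Step 3 — eigenvalues:
  λ = (trace ± √Δ)/2 = (27 ± 2.2361)/2,
  λ_1 = 14.618,  λ_2 = 12.382.

Step 4 — unit eigenvector for λ_1: solve (Sigma - λ_1 I)v = 0. First row:
  (13 - 14.618)·v_x + (1)·v_y = 0, i.e. (-1.618)·v_x + (1)·v_y = 0,
  so v ∝ (b, λ_1 - a) = (1, 1.618) = u.
  ||u|| = √((1)² + (1.618)²) = √(3.618) ≈ 1.9021,
  v_1 = u/||u|| ≈ (0.5257, 0.8507) (||v_1|| = 1).

λ_1 = 14.618,  λ_2 = 12.382;  v_1 ≈ (0.5257, 0.8507)


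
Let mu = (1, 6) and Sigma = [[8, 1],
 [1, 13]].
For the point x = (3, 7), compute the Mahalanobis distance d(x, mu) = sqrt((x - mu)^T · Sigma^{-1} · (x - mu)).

Step 1 — centre the observation: (x - mu) = (2, 1).

Step 2 — invert Sigma. det(Sigma) = 8·13 - (1)² = 103.
  Sigma^{-1} = (1/det) · [[d, -b], [-b, a]] = [[0.1262, -0.0097],
 [-0.0097, 0.0777]].

Step 3 — form the quadratic (x - mu)^T · Sigma^{-1} · (x - mu):
  Sigma^{-1} · (x - mu) = (0.2427, 0.0583).
  (x - mu)^T · [Sigma^{-1} · (x - mu)] = (2)·(0.2427) + (1)·(0.0583) = 0.5437.

Step 4 — take square root: d = √(0.5437) ≈ 0.7374.

d(x, mu) = √(0.5437) ≈ 0.7374


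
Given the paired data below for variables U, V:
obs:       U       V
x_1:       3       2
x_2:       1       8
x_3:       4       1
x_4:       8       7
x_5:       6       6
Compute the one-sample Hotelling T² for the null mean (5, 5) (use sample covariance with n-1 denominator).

Step 1 — sample mean vector:
  mean(U) = (3 + 1 + 4 + 8 + 6) / 5 = 22/5 = 4.4
  mean(V) = (2 + 8 + 1 + 7 + 6) / 5 = 24/5 = 4.8
  x̄ = (4.4, 4.8),  deviation x̄ - mu_0 = (4.4, 4.8) - (5, 5) = (-0.6, -0.2).

Step 2 — sample covariance matrix, S[i,j] = (1/(n-1)) · Σ_k (x_{k,i} - mean_i) · (x_{k,j} - mean_j), divisor n-1 = 4:
  S[U,U] = ((-1.4)·(-1.4) + (-3.4)·(-3.4) + (-0.4)·(-0.4) + (3.6)·(3.6) + (1.6)·(1.6)) / 4 = 29.2/4 = 7.3
  S[U,V] = ((-1.4)·(-2.8) + (-3.4)·(3.2) + (-0.4)·(-3.8) + (3.6)·(2.2) + (1.6)·(1.2)) / 4 = 4.4/4 = 1.1
  S[V,V] = ((-2.8)·(-2.8) + (3.2)·(3.2) + (-3.8)·(-3.8) + (2.2)·(2.2) + (1.2)·(1.2)) / 4 = 38.8/4 = 9.7
  S = [[7.3, 1.1],
 [1.1, 9.7]].

Step 3 — invert S. det(S) = 7.3·9.7 - (1.1)² = 69.6.
  S^{-1} = (1/det) · [[d, -b], [-b, a]] = [[0.1394, -0.0158],
 [-0.0158, 0.1049]].

Step 4 — quadratic form (x̄ - mu_0)^T · S^{-1} · (x̄ - mu_0):
  S^{-1} · (x̄ - mu_0) = (-0.0805, -0.0115),
  (x̄ - mu_0)^T · [...] = (-0.6)·(-0.0805) + (-0.2)·(-0.0115) = 0.0506.

Step 5 — scale by n: T² = 5 · 0.0506 = 0.2529.

T² ≈ 0.2529


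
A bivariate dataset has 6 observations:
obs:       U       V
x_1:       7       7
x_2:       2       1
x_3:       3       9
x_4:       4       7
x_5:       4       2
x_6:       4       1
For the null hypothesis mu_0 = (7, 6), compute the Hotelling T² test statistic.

Step 1 — sample mean vector:
  mean(U) = (7 + 2 + 3 + 4 + 4 + 4) / 6 = 24/6 = 4
  mean(V) = (7 + 1 + 9 + 7 + 2 + 1) / 6 = 27/6 = 4.5
  x̄ = (4, 4.5),  deviation x̄ - mu_0 = (4, 4.5) - (7, 6) = (-3, -1.5).

Step 2 — sample covariance matrix, S[i,j] = (1/(n-1)) · Σ_k (x_{k,i} - mean_i) · (x_{k,j} - mean_j), divisor n-1 = 5:
  S[U,U] = ((3)·(3) + (-2)·(-2) + (-1)·(-1) + (0)·(0) + (0)·(0) + (0)·(0)) / 5 = 14/5 = 2.8
  S[U,V] = ((3)·(2.5) + (-2)·(-3.5) + (-1)·(4.5) + (0)·(2.5) + (0)·(-2.5) + (0)·(-3.5)) / 5 = 10/5 = 2
  S[V,V] = ((2.5)·(2.5) + (-3.5)·(-3.5) + (4.5)·(4.5) + (2.5)·(2.5) + (-2.5)·(-2.5) + (-3.5)·(-3.5)) / 5 = 63.5/5 = 12.7
  S = [[2.8, 2],
 [2, 12.7]].

Step 3 — invert S. det(S) = 2.8·12.7 - (2)² = 31.56.
  S^{-1} = (1/det) · [[d, -b], [-b, a]] = [[0.4024, -0.0634],
 [-0.0634, 0.0887]].

Step 4 — quadratic form (x̄ - mu_0)^T · S^{-1} · (x̄ - mu_0):
  S^{-1} · (x̄ - mu_0) = (-1.1122, 0.057),
  (x̄ - mu_0)^T · [...] = (-3)·(-1.1122) + (-1.5)·(0.057) = 3.251.

Step 5 — scale by n: T² = 6 · 3.251 = 19.5057.

T² ≈ 19.5057


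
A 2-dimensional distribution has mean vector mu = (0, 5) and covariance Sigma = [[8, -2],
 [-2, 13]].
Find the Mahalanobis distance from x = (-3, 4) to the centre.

Step 1 — centre the observation: (x - mu) = (-3, -1).

Step 2 — invert Sigma. det(Sigma) = 8·13 - (-2)² = 100.
  Sigma^{-1} = (1/det) · [[d, -b], [-b, a]] = [[0.13, 0.02],
 [0.02, 0.08]].

Step 3 — form the quadratic (x - mu)^T · Sigma^{-1} · (x - mu):
  Sigma^{-1} · (x - mu) = (-0.41, -0.14).
  (x - mu)^T · [Sigma^{-1} · (x - mu)] = (-3)·(-0.41) + (-1)·(-0.14) = 1.37.

Step 4 — take square root: d = √(1.37) ≈ 1.1705.

d(x, mu) = √(1.37) ≈ 1.1705


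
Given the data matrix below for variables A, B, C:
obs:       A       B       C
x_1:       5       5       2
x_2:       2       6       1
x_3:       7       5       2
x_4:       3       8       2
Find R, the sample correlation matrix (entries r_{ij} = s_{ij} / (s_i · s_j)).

Step 1 — column means:
  mean(A) = (5 + 2 + 7 + 3) / 4 = 17/4 = 4.25
  mean(B) = (5 + 6 + 5 + 8) / 4 = 24/4 = 6
  mean(C) = (2 + 1 + 2 + 2) / 4 = 7/4 = 1.75

Step 2 — sample variances and covariances s[i,j] = (1/(n-1)) · Σ_k (x_{k,i} - mean_i) · (x_{k,j} - mean_j), with n-1 = 3:
  s[A,A] = ((0.75)·(0.75) + (-2.25)·(-2.25) + (2.75)·(2.75) + (-1.25)·(-1.25)) / 3 = 14.75/3 = 4.9167
  s[A,B] = ((0.75)·(-1) + (-2.25)·(0) + (2.75)·(-1) + (-1.25)·(2)) / 3 = -6/3 = -2
  s[A,C] = ((0.75)·(0.25) + (-2.25)·(-0.75) + (2.75)·(0.25) + (-1.25)·(0.25)) / 3 = 2.25/3 = 0.75
  s[B,B] = ((-1)·(-1) + (0)·(0) + (-1)·(-1) + (2)·(2)) / 3 = 6/3 = 2
  s[B,C] = ((-1)·(0.25) + (0)·(-0.75) + (-1)·(0.25) + (2)·(0.25)) / 3 = 0/3 = 0
  s[C,C] = ((0.25)·(0.25) + (-0.75)·(-0.75) + (0.25)·(0.25) + (0.25)·(0.25)) / 3 = 0.75/3 = 0.25
  Sample standard deviations s_i = √(s[i,i]):
  s(A) = √(4.9167) = 2.2174
  s(B) = √(2) = 1.4142
  s(C) = √(0.25) = 0.5

Step 3 — r_{ij} = s_{ij} / (s_i · s_j):
  r[A,A] = 1 (diagonal).
  r[A,B] = -2 / (2.2174 · 1.4142) = -2 / 3.1358 = -0.6378
  r[A,C] = 0.75 / (2.2174 · 0.5) = 0.75 / 1.1087 = 0.6765
  r[B,B] = 1 (diagonal).
  r[B,C] = 0 / (1.4142 · 0.5) = 0 / 0.7071 = 0
  r[C,C] = 1 (diagonal).

R is symmetric with unit diagonal. Assembling:

R = [[1, -0.6378, 0.6765],
 [-0.6378, 1, 0],
 [0.6765, 0, 1]]


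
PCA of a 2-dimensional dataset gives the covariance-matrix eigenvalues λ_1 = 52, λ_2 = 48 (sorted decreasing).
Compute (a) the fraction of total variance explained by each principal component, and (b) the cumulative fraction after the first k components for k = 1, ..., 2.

Step 1 — total variance = trace(Sigma) = Σ λ_i = 52 + 48 = 100.

Step 2 — fraction explained by component i = λ_i / Σ λ:
  PC1: 52/100 = 0.52
  PC2: 48/100 = 0.48

Step 3 — cumulative fraction after k components = (λ_1 + ... + λ_k) / Σ λ:
  k = 1: 52/100 = 0.52
  k = 2: (52 + 48)/100 = 100/100 = 1

Summary (fraction, with percent):

explained: PC1 0.52 (52%), PC2 0.48 (48%);  cumulative: 0.52, 1


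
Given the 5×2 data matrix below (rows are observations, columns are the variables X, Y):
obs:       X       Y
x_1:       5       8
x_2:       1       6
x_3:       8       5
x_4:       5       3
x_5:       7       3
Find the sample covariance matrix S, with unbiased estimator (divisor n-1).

Step 1 — column means:
  mean(X) = (5 + 1 + 8 + 5 + 7) / 5 = 26/5 = 5.2
  mean(Y) = (8 + 6 + 5 + 3 + 3) / 5 = 25/5 = 5

Step 2 — sample covariance S[i,j] = (1/(n-1)) · Σ_k (x_{k,i} - mean_i) · (x_{k,j} - mean_j), with n-1 = 4.
  S[X,X] = ((-0.2)·(-0.2) + (-4.2)·(-4.2) + (2.8)·(2.8) + (-0.2)·(-0.2) + (1.8)·(1.8)) / 4 = 28.8/4 = 7.2
  S[X,Y] = ((-0.2)·(3) + (-4.2)·(1) + (2.8)·(0) + (-0.2)·(-2) + (1.8)·(-2)) / 4 = -8/4 = -2
  S[Y,Y] = ((3)·(3) + (1)·(1) + (0)·(0) + (-2)·(-2) + (-2)·(-2)) / 4 = 18/4 = 4.5

S is symmetric (S[j,i] = S[i,j]). Assembling:

S = [[7.2, -2],
 [-2, 4.5]]


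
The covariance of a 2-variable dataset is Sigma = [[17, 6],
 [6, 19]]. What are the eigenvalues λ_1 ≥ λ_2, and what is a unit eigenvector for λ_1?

Step 1 — characteristic polynomial of 2×2 Sigma:
  det(Sigma - λI) = λ² - trace · λ + det = 0.
  trace = 17 + 19 = 36, det = 17·19 - (6)² = 287.
Step 2 — discriminant:
  Δ = trace² - 4·det = 1296 - 1148 = 148.
Step 3 — eigenvalues:
  λ = (trace ± √Δ)/2 = (36 ± 12.1655)/2,
  λ_1 = 24.0828,  λ_2 = 11.9172.

Step 4 — unit eigenvector for λ_1: solve (Sigma - λ_1 I)v = 0. First row:
  (17 - 24.0828)·v_x + (6)·v_y = 0, i.e. (-7.0828)·v_x + (6)·v_y = 0,
  so v ∝ (b, λ_1 - a) = (6, 7.0828) = u.
  ||u|| = √((6)² + (7.0828)²) = √(86.1655) ≈ 9.2825,
  v_1 = u/||u|| ≈ (0.6464, 0.763) (||v_1|| = 1).

λ_1 = 24.0828,  λ_2 = 11.9172;  v_1 ≈ (0.6464, 0.763)


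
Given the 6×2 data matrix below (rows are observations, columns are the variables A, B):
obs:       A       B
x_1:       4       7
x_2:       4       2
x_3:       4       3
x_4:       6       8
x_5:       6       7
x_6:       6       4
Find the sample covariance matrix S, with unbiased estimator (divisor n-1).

Step 1 — column means:
  mean(A) = (4 + 4 + 4 + 6 + 6 + 6) / 6 = 30/6 = 5
  mean(B) = (7 + 2 + 3 + 8 + 7 + 4) / 6 = 31/6 = 5.1667

Step 2 — sample covariance S[i,j] = (1/(n-1)) · Σ_k (x_{k,i} - mean_i) · (x_{k,j} - mean_j), with n-1 = 5.
  S[A,A] = ((-1)·(-1) + (-1)·(-1) + (-1)·(-1) + (1)·(1) + (1)·(1) + (1)·(1)) / 5 = 6/5 = 1.2
  S[A,B] = ((-1)·(1.8333) + (-1)·(-3.1667) + (-1)·(-2.1667) + (1)·(2.8333) + (1)·(1.8333) + (1)·(-1.1667)) / 5 = 7/5 = 1.4
  S[B,B] = ((1.8333)·(1.8333) + (-3.1667)·(-3.1667) + (-2.1667)·(-2.1667) + (2.8333)·(2.8333) + (1.8333)·(1.8333) + (-1.1667)·(-1.1667)) / 5 = 30.8333/5 = 6.1667

S is symmetric (S[j,i] = S[i,j]). Assembling:

S = [[1.2, 1.4],
 [1.4, 6.1667]]


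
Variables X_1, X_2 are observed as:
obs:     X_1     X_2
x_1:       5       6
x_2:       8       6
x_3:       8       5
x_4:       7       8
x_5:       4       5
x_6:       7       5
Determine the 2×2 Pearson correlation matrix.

Step 1 — column means:
  mean(X_1) = (5 + 8 + 8 + 7 + 4 + 7) / 6 = 39/6 = 6.5
  mean(X_2) = (6 + 6 + 5 + 8 + 5 + 5) / 6 = 35/6 = 5.8333

Step 2 — sample variances and covariances s[i,j] = (1/(n-1)) · Σ_k (x_{k,i} - mean_i) · (x_{k,j} - mean_j), with n-1 = 5:
  s[X_1,X_1] = ((-1.5)·(-1.5) + (1.5)·(1.5) + (1.5)·(1.5) + (0.5)·(0.5) + (-2.5)·(-2.5) + (0.5)·(0.5)) / 5 = 13.5/5 = 2.7
  s[X_1,X_2] = ((-1.5)·(0.1667) + (1.5)·(0.1667) + (1.5)·(-0.8333) + (0.5)·(2.1667) + (-2.5)·(-0.8333) + (0.5)·(-0.8333)) / 5 = 1.5/5 = 0.3
  s[X_2,X_2] = ((0.1667)·(0.1667) + (0.1667)·(0.1667) + (-0.8333)·(-0.8333) + (2.1667)·(2.1667) + (-0.8333)·(-0.8333) + (-0.8333)·(-0.8333)) / 5 = 6.8333/5 = 1.3667
  Sample standard deviations s_i = √(s[i,i]):
  s(X_1) = √(2.7) = 1.6432
  s(X_2) = √(1.3667) = 1.169

Step 3 — r_{ij} = s_{ij} / (s_i · s_j):
  r[X_1,X_1] = 1 (diagonal).
  r[X_1,X_2] = 0.3 / (1.6432 · 1.169) = 0.3 / 1.9209 = 0.1562
  r[X_2,X_2] = 1 (diagonal).

R is symmetric with unit diagonal. Assembling:

R = [[1, 0.1562],
 [0.1562, 1]]


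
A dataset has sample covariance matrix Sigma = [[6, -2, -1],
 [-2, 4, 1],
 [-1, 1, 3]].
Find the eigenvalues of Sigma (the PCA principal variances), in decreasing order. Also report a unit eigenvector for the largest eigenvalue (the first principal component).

Step 1 — characteristic polynomial p(λ) = det(λI - Sigma) = λ³ - tr·λ² + c_1·λ - det, where tr = trace, c_1 = sum of the principal 2×2 minors, det = det(Sigma):
  tr = 6 + 4 + 3 = 13,
  c_1 = (6·4 - (-2)²) + (6·3 - (-1)²) + (4·3 - (1)²) = 20 + 17 + 11 = 48,
  det = 6·(4·3 - (1)²) - (-2)·((-2)·3 - (1)·(-1)) + (-1)·((-2)·(1) - 4·(-1)) = 6·(11) - (-2)·(-5) + (-1)·(2) = 54.
  So p(λ) = λ³ - 13λ² + 48λ - 54.
Step 2 — look for an integer root (rational root theorem: any rational root is an integer divisor of 54). Testing λ = 3:
  p(3) = 27 - 117 + 144 - 54 = 0  ✓
  Dividing out (λ - 3): p(λ) = (λ - 3)(λ² - 10λ + 18).
Step 3 — remaining eigenvalues from the quadratic λ² - 10λ + 18 = 0:
  Δ = 10² - 4·18 = 100 - 72 = 28,  λ = (10 ± √28)/2 = (10 ± 5.2915)/2 ≈ 7.6458 or 2.3542.
  Sorted: λ_1 = 7.6458,  λ_2 = 3,  λ_3 = 2.3542  (check: sum = 13 = tr ✓).

Step 4 — unit eigenvector for λ_1 ≈ 7.6458: v spans the null space of (Sigma - λ_1 I), whose rows are
  r_1 = (-1.6458, -2, -1),  r_2 = (-2, -3.6458, 1),  r_3 = (-1, 1, -4.6458).
  v is orthogonal to every row, so take v ∝ r_1 × r_2 = ((-2)·(1) - (-1)·(-3.6458), (-1)·(-2) - (-1.6458)·(1), (-1.6458)·(-3.6458) - (-2)·(-2)) ≈ (-5.6458, 3.6458, 2).
  Rescale (multiply by -1 so the first nonzero entry is positive): u = (5.6458, -3.6458, -2).
  ||u|| = √((5.6458)² + (-3.6458)² + (-2)²) = √(49.166) ≈ 7.0118,  v_1 = u/||u|| ≈ (0.8052, -0.5199, -0.2852) (||v_1|| = 1).

λ_1 = 7.6458,  λ_2 = 3,  λ_3 = 2.3542;  v_1 ≈ (0.8052, -0.5199, -0.2852)


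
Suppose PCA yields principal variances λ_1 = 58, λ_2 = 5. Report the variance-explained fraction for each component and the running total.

Step 1 — total variance = trace(Sigma) = Σ λ_i = 58 + 5 = 63.

Step 2 — fraction explained by component i = λ_i / Σ λ:
  PC1: 58/63 = 0.9206
  PC2: 5/63 = 0.0794

Step 3 — cumulative fraction after k components = (λ_1 + ... + λ_k) / Σ λ:
  k = 1: 58/63 = 0.9206
  k = 2: (58 + 5)/63 = 63/63 = 1

Summary (fraction, with percent):

explained: PC1 0.9206 (92.06%), PC2 0.0794 (7.94%);  cumulative: 0.9206, 1


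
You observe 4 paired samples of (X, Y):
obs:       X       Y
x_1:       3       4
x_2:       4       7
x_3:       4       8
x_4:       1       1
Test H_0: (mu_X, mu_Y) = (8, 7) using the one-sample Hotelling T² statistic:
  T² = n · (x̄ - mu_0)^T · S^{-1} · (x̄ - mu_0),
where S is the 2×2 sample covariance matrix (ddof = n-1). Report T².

Step 1 — sample mean vector:
  mean(X) = (3 + 4 + 4 + 1) / 4 = 12/4 = 3
  mean(Y) = (4 + 7 + 8 + 1) / 4 = 20/4 = 5
  x̄ = (3, 5),  deviation x̄ - mu_0 = (3, 5) - (8, 7) = (-5, -2).

Step 2 — sample covariance matrix, S[i,j] = (1/(n-1)) · Σ_k (x_{k,i} - mean_i) · (x_{k,j} - mean_j), divisor n-1 = 3:
  S[X,X] = ((0)·(0) + (1)·(1) + (1)·(1) + (-2)·(-2)) / 3 = 6/3 = 2
  S[X,Y] = ((0)·(-1) + (1)·(2) + (1)·(3) + (-2)·(-4)) / 3 = 13/3 = 4.3333
  S[Y,Y] = ((-1)·(-1) + (2)·(2) + (3)·(3) + (-4)·(-4)) / 3 = 30/3 = 10
  S = [[2, 4.3333],
 [4.3333, 10]].

Step 3 — invert S. det(S) = 2·10 - (4.3333)² = 1.2222.
  S^{-1} = (1/det) · [[d, -b], [-b, a]] = [[8.1818, -3.5455],
 [-3.5455, 1.6364]].

Step 4 — quadratic form (x̄ - mu_0)^T · S^{-1} · (x̄ - mu_0):
  S^{-1} · (x̄ - mu_0) = (-33.8182, 14.4545),
  (x̄ - mu_0)^T · [...] = (-5)·(-33.8182) + (-2)·(14.4545) = 140.1818.

Step 5 — scale by n: T² = 4 · 140.1818 = 560.7273.

T² ≈ 560.7273


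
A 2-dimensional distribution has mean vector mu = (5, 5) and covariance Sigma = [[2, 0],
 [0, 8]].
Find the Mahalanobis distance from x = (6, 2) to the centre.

Step 1 — centre the observation: (x - mu) = (1, -3).

Step 2 — invert Sigma. det(Sigma) = 2·8 - (0)² = 16.
  Sigma^{-1} = (1/det) · [[d, -b], [-b, a]] = [[0.5, 0],
 [0, 0.125]].

Step 3 — form the quadratic (x - mu)^T · Sigma^{-1} · (x - mu):
  Sigma^{-1} · (x - mu) = (0.5, -0.375).
  (x - mu)^T · [Sigma^{-1} · (x - mu)] = (1)·(0.5) + (-3)·(-0.375) = 1.625.

Step 4 — take square root: d = √(1.625) ≈ 1.2748.

d(x, mu) = √(1.625) ≈ 1.2748


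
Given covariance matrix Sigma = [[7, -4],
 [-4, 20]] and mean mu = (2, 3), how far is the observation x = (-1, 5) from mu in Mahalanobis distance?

Step 1 — centre the observation: (x - mu) = (-3, 2).

Step 2 — invert Sigma. det(Sigma) = 7·20 - (-4)² = 124.
  Sigma^{-1} = (1/det) · [[d, -b], [-b, a]] = [[0.1613, 0.0323],
 [0.0323, 0.0565]].

Step 3 — form the quadratic (x - mu)^T · Sigma^{-1} · (x - mu):
  Sigma^{-1} · (x - mu) = (-0.4194, 0.0161).
  (x - mu)^T · [Sigma^{-1} · (x - mu)] = (-3)·(-0.4194) + (2)·(0.0161) = 1.2903.

Step 4 — take square root: d = √(1.2903) ≈ 1.1359.

d(x, mu) = √(1.2903) ≈ 1.1359


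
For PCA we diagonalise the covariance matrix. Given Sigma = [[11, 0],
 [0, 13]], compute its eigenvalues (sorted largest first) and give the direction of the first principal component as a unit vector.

Step 1 — characteristic polynomial of 2×2 Sigma:
  det(Sigma - λI) = λ² - trace · λ + det = 0.
  trace = 11 + 13 = 24, det = 11·13 - (0)² = 143.
Step 2 — discriminant:
  Δ = trace² - 4·det = 576 - 572 = 4.
Step 3 — eigenvalues:
  λ = (trace ± √Δ)/2 = (24 ± 2)/2,
  λ_1 = 13,  λ_2 = 11.

Step 4 — unit eigenvector for λ_1: Sigma is diagonal, so its eigenvectors are the coordinate axes. λ_1 = 13 is the diagonal entry on the second coordinate axis, hence
  v_1 = (0, 1) (||v_1|| = 1).

λ_1 = 13,  λ_2 = 11;  v_1 ≈ (0, 1)
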